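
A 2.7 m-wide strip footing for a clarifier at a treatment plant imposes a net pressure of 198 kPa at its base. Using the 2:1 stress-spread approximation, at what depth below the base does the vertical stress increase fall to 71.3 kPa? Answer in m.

2:1 spreading — at depth z the loaded area has grown by z in each plan dimension:
qB/(B+z) = Δσ_z ⇒ z = qB/Δσ_z − B = 198×2.7/71.3 − 2.7 = 4.798 m

z ≈ 4.8 m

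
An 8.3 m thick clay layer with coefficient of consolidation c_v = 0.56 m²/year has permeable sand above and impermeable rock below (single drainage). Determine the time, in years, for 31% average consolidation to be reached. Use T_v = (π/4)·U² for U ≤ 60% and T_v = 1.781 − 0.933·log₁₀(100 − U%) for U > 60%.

Drainage path length: H_d = H = 8.3 m (single drainage).
U ≤ 60%: T_v = (π/4)·U² = (π/4)×0.31² = 0.075477.
t = T_v·H_d²/c_v = 0.075477×8.3²/0.56 = 9.285 years.

t ≈ 9.29 years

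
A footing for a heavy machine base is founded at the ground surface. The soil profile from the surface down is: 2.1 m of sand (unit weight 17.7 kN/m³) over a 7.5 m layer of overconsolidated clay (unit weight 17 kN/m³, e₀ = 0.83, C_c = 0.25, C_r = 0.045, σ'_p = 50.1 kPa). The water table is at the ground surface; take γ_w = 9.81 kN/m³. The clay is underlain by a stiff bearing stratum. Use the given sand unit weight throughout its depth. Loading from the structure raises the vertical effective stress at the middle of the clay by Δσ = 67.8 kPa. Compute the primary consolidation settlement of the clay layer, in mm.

S_c ≈ 367 mm

Mid-depth of clay below the ground surface: z = 2.1 + 7.5/2 = 5.85 m.
Total vertical stress at mid-clay: σ_v = 17.7×2.1 + 17×3.75 = 100.92 kPa.
Pore pressure: u = 9.81×(5.85 − 0) = 57.389 kPa.
Initial effective stress: σ'_0 = σ_v − u = 100.92 − 57.389 = 43.531 kPa.
Final effective stress: σ'_f = 43.531 + 67.8 = 111.33 kPa.
σ'_f = 111.33 > σ'_p = 50.1 kPa, so the stress path crosses the preconsolidation pressure — recompression up to σ'_p, then virgin compression beyond:
S_c = H/(1+e₀)·[C_r·log₁₀(σ'_p/σ'_0) + C_c·log₁₀(σ'_f/σ'_p)]
    = 7.5/1.83 × [0.045×log₁₀(50.1/43.531) + 0.25×log₁₀(111.33/50.1)]
    = 4.0984 × [0.0027468 + 0.086694] = 0.3666 m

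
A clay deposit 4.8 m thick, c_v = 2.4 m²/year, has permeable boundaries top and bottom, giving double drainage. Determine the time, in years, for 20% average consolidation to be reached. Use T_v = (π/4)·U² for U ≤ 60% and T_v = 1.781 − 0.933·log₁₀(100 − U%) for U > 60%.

t ≈ 0.0754 years

Drainage path length: H_d = H/2 = 2.4 m (double drainage).
U ≤ 60%: T_v = (π/4)·U² = (π/4)×0.2² = 0.031416.
t = T_v·H_d²/c_v = 0.031416×2.4²/2.4 = 0.0754 years.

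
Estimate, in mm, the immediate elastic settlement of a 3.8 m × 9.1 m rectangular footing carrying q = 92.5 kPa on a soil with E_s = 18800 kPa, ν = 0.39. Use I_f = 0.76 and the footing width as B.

S_e ≈ 12 mm

Immediate (elastic) settlement: S_e = q·B·(1−ν²)/E_s · I_f.
S_e = 92.5 × 3.8 × (1 − 0.39²) / 18800 × 0.76
    = 92.5 × 3.8 × 0.8479 / 18800 × 0.76
    = 0.01205 m = 12.05 mm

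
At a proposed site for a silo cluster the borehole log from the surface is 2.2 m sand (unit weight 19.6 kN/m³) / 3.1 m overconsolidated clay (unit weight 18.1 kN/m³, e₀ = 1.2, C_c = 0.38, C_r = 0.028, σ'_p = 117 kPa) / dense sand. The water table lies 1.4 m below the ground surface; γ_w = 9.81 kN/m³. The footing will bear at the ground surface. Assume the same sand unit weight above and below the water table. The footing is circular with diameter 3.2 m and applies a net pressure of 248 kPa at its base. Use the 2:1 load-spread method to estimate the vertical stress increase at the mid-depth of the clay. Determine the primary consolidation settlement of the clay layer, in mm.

Mid-depth of clay below the ground surface: z = 2.2 + 3.1/2 = 3.75 m.
Total vertical stress at mid-clay: σ_v = 19.6×2.2 + 18.1×1.55 = 71.175 kPa.
Pore pressure: u = 9.81×(3.75 − 1.4) = 23.054 kPa.
Initial effective stress: σ'_0 = σ_v − u = 71.175 − 23.054 = 48.121 kPa.
Stress increase at mid-clay by the 2:1 spreading method:
Δσ ≈ qD²/(D+z)² = 248×3.2²/(3.2+3.75)² = 52.575 kPa
Final effective stress: σ'_f = 48.121 + 52.575 = 100.7 kPa.
σ'_f = 100.7 ≤ σ'_p = 117 kPa, so the clay remains overconsolidated and only the recompression index applies:
S_c = C_r·H/(1+e₀)·log₁₀(σ'_f/σ'_0) = 0.028×3.1/2.2×log₁₀(100.7/48.121)
    = 0.039455 × 0.32069 = 0.01265 m

S_c ≈ 12.7 mm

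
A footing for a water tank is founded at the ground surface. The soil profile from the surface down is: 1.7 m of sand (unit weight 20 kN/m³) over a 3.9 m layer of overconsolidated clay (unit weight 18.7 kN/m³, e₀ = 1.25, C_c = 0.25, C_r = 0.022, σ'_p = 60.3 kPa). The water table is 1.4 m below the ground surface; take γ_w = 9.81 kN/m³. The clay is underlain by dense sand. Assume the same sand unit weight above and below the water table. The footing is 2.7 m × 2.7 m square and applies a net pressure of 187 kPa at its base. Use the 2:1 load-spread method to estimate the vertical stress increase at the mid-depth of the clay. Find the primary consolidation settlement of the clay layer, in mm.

S_c ≈ 61.9 mm

Mid-depth of clay below the ground surface: z = 1.7 + 3.9/2 = 3.65 m.
Total vertical stress at mid-clay: σ_v = 20×1.7 + 18.7×1.95 = 70.465 kPa.
Pore pressure: u = 9.81×(3.65 − 1.4) = 22.073 kPa.
Initial effective stress: σ'_0 = σ_v − u = 70.465 − 22.073 = 48.392 kPa.
Stress increase at mid-clay by the 2:1 spreading method:
Δσ = qBL/((B+z)(L+z)) = 187×2.7×2.7/((2.7+3.65)(2.7+3.65)) = 33.808 kPa
Final effective stress: σ'_f = 48.392 + 33.808 = 82.2 kPa.
σ'_f = 82.2 > σ'_p = 60.3 kPa, so the stress path crosses the preconsolidation pressure — recompression up to σ'_p, then virgin compression beyond:
S_c = H/(1+e₀)·[C_r·log₁₀(σ'_p/σ'_0) + C_c·log₁₀(σ'_f/σ'_p)]
    = 3.9/2.25 × [0.022×log₁₀(60.3/48.392) + 0.25×log₁₀(82.2/60.3)]
    = 1.7333 × [0.002102 + 0.033639] = 0.06195 m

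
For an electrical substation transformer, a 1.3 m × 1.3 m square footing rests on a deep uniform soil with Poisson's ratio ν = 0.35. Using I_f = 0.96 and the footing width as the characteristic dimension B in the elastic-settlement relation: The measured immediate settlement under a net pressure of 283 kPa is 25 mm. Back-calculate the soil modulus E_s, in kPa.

E_s ≈ 12400 kPa

S_e = q·B·(1−ν²)/E_s · I_f  ⇒  E_s = q·B·(1−ν²)·I_f / S_e.
E_s = 283 × 1.3 × 0.8775 × 0.96 / 0.025 = 12400 kPa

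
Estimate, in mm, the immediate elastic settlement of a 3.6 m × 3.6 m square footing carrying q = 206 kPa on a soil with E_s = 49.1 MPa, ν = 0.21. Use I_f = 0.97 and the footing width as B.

S_e ≈ 14 mm

Immediate (elastic) settlement: S_e = q·B·(1−ν²)/E_s · I_f.
E_s = 49.1 MPa = 49100 kPa.
S_e = 206 × 3.6 × (1 − 0.21²) / 49100 × 0.97
    = 206 × 3.6 × 0.9559 / 49100 × 0.97
    = 0.014 m = 14 mm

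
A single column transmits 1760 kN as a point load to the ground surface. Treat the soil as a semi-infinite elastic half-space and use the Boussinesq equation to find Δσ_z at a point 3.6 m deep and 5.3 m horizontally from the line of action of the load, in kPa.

Boussinesq vertical stress below a point load on an elastic half-space:
Δσ_z = 3P/(2πz²) · [1 + (r/z)²]^(−5/2)
r/z = 5.3/3.6 = 1.4722; [1+(r/z)²]^(−5/2) = 0.056005.
Δσ_z = 3×1760/(2π×3.6²) × 0.056005 = 64.841 × 0.056005 = 3.631 kPa

Δσ_z ≈ 3.63 kPa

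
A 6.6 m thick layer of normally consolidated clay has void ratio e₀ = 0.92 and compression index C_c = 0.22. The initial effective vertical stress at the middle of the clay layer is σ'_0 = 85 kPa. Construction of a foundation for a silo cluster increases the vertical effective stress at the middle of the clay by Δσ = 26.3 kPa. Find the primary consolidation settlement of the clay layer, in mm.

Final effective stress: σ'_f = σ'_0 + Δσ = 85 + 26.3 = 111.3 kPa.
Normally consolidated clay, so the full stress increment lies on the virgin compression line:
S_c = C_c·H/(1+e₀)·log₁₀(σ'_f/σ'_0) = 0.22×6.6/(1+0.92)×log₁₀(111.3/85)
    = 0.75625 × 0.11708 = 0.08854 m

S_c ≈ 88.5 mm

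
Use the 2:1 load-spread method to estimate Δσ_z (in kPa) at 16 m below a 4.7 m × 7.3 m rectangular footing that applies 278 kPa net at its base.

Δσ_z ≈ 19.8 kPa

By the 2:1 method the load spreads at 1 horizontal : 2 vertical, so at depth z the loaded area has grown by z in each plan dimension:
Δσ = qBL/((B+z)(L+z)) = 278×4.7×7.3/((4.7+16)(7.3+16)) = 19.776 kPa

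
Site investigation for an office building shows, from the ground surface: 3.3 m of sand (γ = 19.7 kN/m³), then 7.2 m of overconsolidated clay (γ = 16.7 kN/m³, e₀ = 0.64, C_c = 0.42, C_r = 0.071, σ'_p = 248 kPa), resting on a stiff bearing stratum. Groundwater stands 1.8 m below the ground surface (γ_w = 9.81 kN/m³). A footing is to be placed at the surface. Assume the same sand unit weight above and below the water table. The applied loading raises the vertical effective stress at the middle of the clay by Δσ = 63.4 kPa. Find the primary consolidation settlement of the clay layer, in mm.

Mid-depth of clay below the ground surface: z = 3.3 + 7.2/2 = 6.9 m.
Total vertical stress at mid-clay: σ_v = 19.7×3.3 + 16.7×3.6 = 125.13 kPa.
Pore pressure: u = 9.81×(6.9 − 1.8) = 50.031 kPa.
Initial effective stress: σ'_0 = σ_v − u = 125.13 − 50.031 = 75.099 kPa.
Final effective stress: σ'_f = 75.099 + 63.4 = 138.5 kPa.
σ'_f = 138.5 ≤ σ'_p = 248 kPa, so the clay remains overconsolidated and only the recompression index applies:
S_c = C_r·H/(1+e₀)·log₁₀(σ'_f/σ'_0) = 0.071×7.2/1.64×log₁₀(138.5/75.099)
    = 0.3117 × 0.26582 = 0.08286 m

S_c ≈ 82.9 mm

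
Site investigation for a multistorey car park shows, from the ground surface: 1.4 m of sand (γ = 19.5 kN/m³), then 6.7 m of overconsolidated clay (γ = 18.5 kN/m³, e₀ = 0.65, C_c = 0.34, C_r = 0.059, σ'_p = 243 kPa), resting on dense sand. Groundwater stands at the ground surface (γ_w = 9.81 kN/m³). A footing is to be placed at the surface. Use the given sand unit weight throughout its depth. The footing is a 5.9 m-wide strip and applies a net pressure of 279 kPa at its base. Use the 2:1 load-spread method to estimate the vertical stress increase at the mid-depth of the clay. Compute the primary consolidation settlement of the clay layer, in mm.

S_c ≈ 159 mm

Mid-depth of clay below the ground surface: z = 1.4 + 6.7/2 = 4.75 m.
Total vertical stress at mid-clay: σ_v = 19.5×1.4 + 18.5×3.35 = 89.275 kPa.
Pore pressure: u = 9.81×(4.75 − 0) = 46.598 kPa.
Initial effective stress: σ'_0 = σ_v − u = 89.275 − 46.598 = 42.677 kPa.
Stress increase at mid-clay by the 2:1 spreading method:
Δσ = qB/(B+z) = 279×5.9/(5.9+4.75) = 154.56 kPa
Final effective stress: σ'_f = 42.677 + 154.56 = 197.24 kPa.
σ'_f = 197.24 ≤ σ'_p = 243 kPa, so the clay remains overconsolidated and only the recompression index applies:
S_c = C_r·H/(1+e₀)·log₁₀(σ'_f/σ'_0) = 0.059×6.7/1.65×log₁₀(197.24/42.677)
    = 0.23958 × 0.6648 = 0.1593 m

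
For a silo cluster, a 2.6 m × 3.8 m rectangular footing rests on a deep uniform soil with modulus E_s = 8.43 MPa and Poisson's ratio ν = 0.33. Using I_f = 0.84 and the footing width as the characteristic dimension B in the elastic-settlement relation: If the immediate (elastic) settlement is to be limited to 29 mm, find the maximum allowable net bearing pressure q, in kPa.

q ≈ 126 kPa

E_s = 8.43 MPa = 8430 kPa.
S_e = q·B·(1−ν²)/E_s · I_f  ⇒  q = S_e·E_s / (B·(1−ν²)·I_f).
q = 0.029 × 8430 / (2.6 × 0.8911 × 0.84) = 125.6 kPa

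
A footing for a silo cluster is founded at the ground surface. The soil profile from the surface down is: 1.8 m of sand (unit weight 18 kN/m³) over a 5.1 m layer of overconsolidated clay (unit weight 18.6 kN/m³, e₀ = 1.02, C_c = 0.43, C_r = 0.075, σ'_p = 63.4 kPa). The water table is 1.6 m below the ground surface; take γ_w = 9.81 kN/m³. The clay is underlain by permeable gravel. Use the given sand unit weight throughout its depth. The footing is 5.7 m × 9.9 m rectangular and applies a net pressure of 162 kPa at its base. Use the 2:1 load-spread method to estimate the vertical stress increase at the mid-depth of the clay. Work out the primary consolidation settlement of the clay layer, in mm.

S_c ≈ 303 mm

Mid-depth of clay below the ground surface: z = 1.8 + 5.1/2 = 4.35 m.
Total vertical stress at mid-clay: σ_v = 18×1.8 + 18.6×2.55 = 79.83 kPa.
Pore pressure: u = 9.81×(4.35 − 1.6) = 26.978 kPa.
Initial effective stress: σ'_0 = σ_v − u = 79.83 − 26.978 = 52.852 kPa.
Stress increase at mid-clay by the 2:1 spreading method:
Δσ = qBL/((B+z)(L+z)) = 162×5.7×9.9/((5.7+4.35)(9.9+4.35)) = 63.833 kPa
Final effective stress: σ'_f = 52.852 + 63.833 = 116.69 kPa.
σ'_f = 116.69 > σ'_p = 63.4 kPa, so the stress path crosses the preconsolidation pressure — recompression up to σ'_p, then virgin compression beyond:
S_c = H/(1+e₀)·[C_r·log₁₀(σ'_p/σ'_0) + C_c·log₁₀(σ'_f/σ'_p)]
    = 5.1/2.02 × [0.075×log₁₀(63.4/52.852) + 0.43×log₁₀(116.69/63.4)]
    = 2.5248 × [0.0059271 + 0.11393] = 0.3026 m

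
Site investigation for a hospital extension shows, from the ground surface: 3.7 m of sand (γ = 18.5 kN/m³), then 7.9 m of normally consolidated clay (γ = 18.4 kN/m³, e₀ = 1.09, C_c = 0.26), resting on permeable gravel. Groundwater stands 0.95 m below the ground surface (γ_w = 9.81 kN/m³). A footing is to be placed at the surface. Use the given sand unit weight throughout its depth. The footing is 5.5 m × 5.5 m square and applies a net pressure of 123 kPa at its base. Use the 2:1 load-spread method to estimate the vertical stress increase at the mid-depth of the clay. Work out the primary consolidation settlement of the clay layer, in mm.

S_c ≈ 107 mm

Mid-depth of clay below the ground surface: z = 3.7 + 7.9/2 = 7.65 m.
Total vertical stress at mid-clay: σ_v = 18.5×3.7 + 18.4×3.95 = 141.13 kPa.
Pore pressure: u = 9.81×(7.65 − 0.95) = 65.727 kPa.
Initial effective stress: σ'_0 = σ_v − u = 141.13 − 65.727 = 75.403 kPa.
Stress increase at mid-clay by the 2:1 spreading method:
Δσ = qBL/((B+z)(L+z)) = 123×5.5×5.5/((5.5+7.65)(5.5+7.65)) = 21.517 kPa
Final effective stress: σ'_f = σ'_0 + Δσ = 75.403 + 21.517 = 96.92 kPa.
Normally consolidated clay, so the full stress increment lies on the virgin compression line:
S_c = C_c·H/(1+e₀)·log₁₀(σ'_f/σ'_0) = 0.26×7.9/(1+1.09)×log₁₀(96.92/75.403)
    = 0.98278 × 0.10902 = 0.1071 m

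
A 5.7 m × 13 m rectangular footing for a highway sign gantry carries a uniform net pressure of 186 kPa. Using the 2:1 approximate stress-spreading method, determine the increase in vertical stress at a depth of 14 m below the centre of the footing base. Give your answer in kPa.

By the 2:1 method the load spreads at 1 horizontal : 2 vertical, so at depth z the loaded area has grown by z in each plan dimension:
Δσ = qBL/((B+z)(L+z)) = 186×5.7×13/((5.7+14)(13+14)) = 25.912 kPa

Δσ_z ≈ 25.9 kPa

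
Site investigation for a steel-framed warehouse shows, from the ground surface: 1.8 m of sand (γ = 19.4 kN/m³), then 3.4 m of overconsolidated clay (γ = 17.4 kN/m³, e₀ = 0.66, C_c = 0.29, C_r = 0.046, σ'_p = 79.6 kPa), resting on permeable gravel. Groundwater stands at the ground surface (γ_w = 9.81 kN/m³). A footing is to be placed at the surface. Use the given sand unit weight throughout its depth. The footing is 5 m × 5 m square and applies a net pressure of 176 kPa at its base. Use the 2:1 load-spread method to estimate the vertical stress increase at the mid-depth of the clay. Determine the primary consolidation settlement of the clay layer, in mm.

S_c ≈ 74.4 mm

Mid-depth of clay below the ground surface: z = 1.8 + 3.4/2 = 3.5 m.
Total vertical stress at mid-clay: σ_v = 19.4×1.8 + 17.4×1.7 = 64.5 kPa.
Pore pressure: u = 9.81×(3.5 − 0) = 34.335 kPa.
Initial effective stress: σ'_0 = σ_v − u = 64.5 − 34.335 = 30.165 kPa.
Stress increase at mid-clay by the 2:1 spreading method:
Δσ = qBL/((B+z)(L+z)) = 176×5×5/((5+3.5)(5+3.5)) = 60.9 kPa
Final effective stress: σ'_f = 30.165 + 60.9 = 91.065 kPa.
σ'_f = 91.065 > σ'_p = 79.6 kPa, so the stress path crosses the preconsolidation pressure — recompression up to σ'_p, then virgin compression beyond:
S_c = H/(1+e₀)·[C_r·log₁₀(σ'_p/σ'_0) + C_c·log₁₀(σ'_f/σ'_p)]
    = 3.4/1.66 × [0.046×log₁₀(79.6/30.165) + 0.29×log₁₀(91.065/79.6)]
    = 2.0482 × [0.019385 + 0.016947] = 0.07442 m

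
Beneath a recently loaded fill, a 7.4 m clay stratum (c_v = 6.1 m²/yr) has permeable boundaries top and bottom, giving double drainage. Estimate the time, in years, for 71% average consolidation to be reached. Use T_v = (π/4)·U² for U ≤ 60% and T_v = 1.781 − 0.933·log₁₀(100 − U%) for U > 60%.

t ≈ 0.935 years

Drainage path length: H_d = H/2 = 3.7 m (double drainage).
U > 60%: T_v = 1.781 − 0.933·log₁₀(100 − 71) = 0.41658.
t = T_v·H_d²/c_v = 0.41658×3.7²/6.1 = 0.9349 years.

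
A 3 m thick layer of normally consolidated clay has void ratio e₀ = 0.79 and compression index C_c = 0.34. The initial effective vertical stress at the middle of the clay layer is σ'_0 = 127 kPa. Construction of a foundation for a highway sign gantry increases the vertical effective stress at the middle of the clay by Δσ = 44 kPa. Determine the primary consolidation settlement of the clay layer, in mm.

S_c ≈ 73.6 mm

Final effective stress: σ'_f = σ'_0 + Δσ = 127 + 44 = 171 kPa.
Normally consolidated clay, so the full stress increment lies on the virgin compression line:
S_c = C_c·H/(1+e₀)·log₁₀(σ'_f/σ'_0) = 0.34×3/(1+0.79)×log₁₀(171/127)
    = 0.56983 × 0.12919 = 0.07362 m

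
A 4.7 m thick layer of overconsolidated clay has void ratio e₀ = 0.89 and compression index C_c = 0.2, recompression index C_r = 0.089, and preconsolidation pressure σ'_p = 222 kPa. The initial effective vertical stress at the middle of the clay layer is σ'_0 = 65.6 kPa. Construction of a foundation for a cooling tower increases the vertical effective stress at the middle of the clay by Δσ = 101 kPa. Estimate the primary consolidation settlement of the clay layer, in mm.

S_c ≈ 89.6 mm

Final effective stress: σ'_f = 65.6 + 101 = 166.6 kPa.
σ'_f = 166.6 ≤ σ'_p = 222 kPa, so the clay remains overconsolidated and only the recompression index applies:
S_c = C_r·H/(1+e₀)·log₁₀(σ'_f/σ'_0) = 0.089×4.7/1.89×log₁₀(166.6/65.6)
    = 0.22133 × 0.40477 = 0.08959 m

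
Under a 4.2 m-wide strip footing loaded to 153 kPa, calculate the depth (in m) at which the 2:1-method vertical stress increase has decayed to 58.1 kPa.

z ≈ 6.86 m

2:1 spreading — at depth z the loaded area has grown by z in each plan dimension:
qB/(B+z) = Δσ_z ⇒ z = qB/Δσ_z − B = 153×4.2/58.1 − 4.2 = 6.86 m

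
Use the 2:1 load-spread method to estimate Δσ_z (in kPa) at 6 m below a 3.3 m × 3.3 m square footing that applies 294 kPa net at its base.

Δσ_z ≈ 37 kPa

By the 2:1 method the load spreads at 1 horizontal : 2 vertical, so at depth z the loaded area has grown by z in each plan dimension:
Δσ = qBL/((B+z)(L+z)) = 294×3.3×3.3/((3.3+6)(3.3+6)) = 37.018 kPa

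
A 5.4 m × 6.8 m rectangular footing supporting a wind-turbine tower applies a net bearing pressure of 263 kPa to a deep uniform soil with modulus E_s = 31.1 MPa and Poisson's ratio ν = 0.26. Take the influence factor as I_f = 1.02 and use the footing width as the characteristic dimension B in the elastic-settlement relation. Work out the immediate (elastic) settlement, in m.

S_e ≈ 0.0434 m

Immediate (elastic) settlement: S_e = q·B·(1−ν²)/E_s · I_f.
E_s = 31.1 MPa = 31100 kPa.
S_e = 263 × 5.4 × (1 − 0.26²) / 31100 × 1.02
    = 263 × 5.4 × 0.9324 / 31100 × 1.02
    = 0.04343 m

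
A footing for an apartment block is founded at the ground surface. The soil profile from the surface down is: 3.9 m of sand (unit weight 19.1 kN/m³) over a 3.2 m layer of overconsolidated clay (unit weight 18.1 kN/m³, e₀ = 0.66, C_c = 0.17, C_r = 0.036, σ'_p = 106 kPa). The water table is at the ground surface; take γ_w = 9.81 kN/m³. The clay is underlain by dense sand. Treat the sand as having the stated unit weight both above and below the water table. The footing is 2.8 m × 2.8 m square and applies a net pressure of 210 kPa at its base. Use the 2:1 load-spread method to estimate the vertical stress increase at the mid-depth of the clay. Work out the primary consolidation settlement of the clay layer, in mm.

Mid-depth of clay below the ground surface: z = 3.9 + 3.2/2 = 5.5 m.
Total vertical stress at mid-clay: σ_v = 19.1×3.9 + 18.1×1.6 = 103.45 kPa.
Pore pressure: u = 9.81×(5.5 − 0) = 53.955 kPa.
Initial effective stress: σ'_0 = σ_v − u = 103.45 − 53.955 = 49.495 kPa.
Stress increase at mid-clay by the 2:1 spreading method:
Δσ = qBL/((B+z)(L+z)) = 210×2.8×2.8/((2.8+5.5)(2.8+5.5)) = 23.899 kPa
Final effective stress: σ'_f = 49.495 + 23.899 = 73.394 kPa.
σ'_f = 73.394 ≤ σ'_p = 106 kPa, so the clay remains overconsolidated and only the recompression index applies:
S_c = C_r·H/(1+e₀)·log₁₀(σ'_f/σ'_0) = 0.036×3.2/1.66×log₁₀(73.394/49.495)
    = 0.069397 × 0.1711 = 0.01187 m

S_c ≈ 11.9 mm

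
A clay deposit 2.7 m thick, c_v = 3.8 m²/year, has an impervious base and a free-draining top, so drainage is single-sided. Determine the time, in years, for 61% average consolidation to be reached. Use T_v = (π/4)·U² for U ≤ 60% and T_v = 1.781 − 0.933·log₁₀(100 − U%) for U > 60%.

t ≈ 0.569 years

Drainage path length: H_d = H = 2.7 m (single drainage).
U > 60%: T_v = 1.781 − 0.933·log₁₀(100 − 61) = 0.29654.
t = T_v·H_d²/c_v = 0.29654×2.7²/3.8 = 0.5689 years.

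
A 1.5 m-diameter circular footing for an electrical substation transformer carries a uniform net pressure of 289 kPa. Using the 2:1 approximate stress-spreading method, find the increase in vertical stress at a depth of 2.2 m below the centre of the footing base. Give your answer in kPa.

By the 2:1 method the load spreads at 1 horizontal : 2 vertical, so at depth z the loaded area has grown by z in each plan dimension:
Δσ ≈ qD²/(D+z)² = 289×1.5²/(1.5+2.2)² = 47.498 kPa

Δσ_z ≈ 47.5 kPa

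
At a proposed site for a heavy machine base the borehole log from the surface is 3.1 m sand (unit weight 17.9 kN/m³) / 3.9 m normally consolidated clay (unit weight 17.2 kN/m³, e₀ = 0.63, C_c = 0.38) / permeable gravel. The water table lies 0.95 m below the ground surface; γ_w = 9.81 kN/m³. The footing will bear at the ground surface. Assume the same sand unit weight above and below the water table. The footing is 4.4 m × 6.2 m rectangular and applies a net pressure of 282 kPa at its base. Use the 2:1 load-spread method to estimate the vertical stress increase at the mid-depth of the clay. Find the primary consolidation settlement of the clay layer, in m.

Mid-depth of clay below the ground surface: z = 3.1 + 3.9/2 = 5.05 m.
Total vertical stress at mid-clay: σ_v = 17.9×3.1 + 17.2×1.95 = 89.03 kPa.
Pore pressure: u = 9.81×(5.05 − 0.95) = 40.221 kPa.
Initial effective stress: σ'_0 = σ_v − u = 89.03 − 40.221 = 48.809 kPa.
Stress increase at mid-clay by the 2:1 spreading method:
Δσ = qBL/((B+z)(L+z)) = 282×4.4×6.2/((4.4+5.05)(6.2+5.05)) = 72.362 kPa
Final effective stress: σ'_f = σ'_0 + Δσ = 48.809 + 72.362 = 121.17 kPa.
Normally consolidated clay, so the full stress increment lies on the virgin compression line:
S_c = C_c·H/(1+e₀)·log₁₀(σ'_f/σ'_0) = 0.38×3.9/(1+0.63)×log₁₀(121.17/48.809)
    = 0.9092 × 0.3949 = 0.359 m

S_c ≈ 0.359 m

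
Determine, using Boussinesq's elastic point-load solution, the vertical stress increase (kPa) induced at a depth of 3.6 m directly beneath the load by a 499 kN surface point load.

Boussinesq vertical stress below a point load on an elastic half-space:
Δσ_z = 3P/(2πz²) · [1 + (r/z)²]^(−5/2)
r/z = 0/3.6 = 0; [1+(r/z)²]^(−5/2) = 1.
Δσ_z = 3×499/(2π×3.6²) × 1 = 18.384 × 1 = 18.38 kPa

Δσ_z ≈ 18.4 kPa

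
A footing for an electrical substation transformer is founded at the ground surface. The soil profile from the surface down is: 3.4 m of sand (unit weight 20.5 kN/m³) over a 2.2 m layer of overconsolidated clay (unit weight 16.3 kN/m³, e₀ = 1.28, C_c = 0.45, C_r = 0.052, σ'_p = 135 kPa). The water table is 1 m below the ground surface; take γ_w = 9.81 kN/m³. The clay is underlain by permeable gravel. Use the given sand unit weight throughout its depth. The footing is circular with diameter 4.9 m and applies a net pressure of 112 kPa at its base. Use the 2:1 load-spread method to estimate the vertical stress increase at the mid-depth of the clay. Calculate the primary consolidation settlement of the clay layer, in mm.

Mid-depth of clay below the ground surface: z = 3.4 + 2.2/2 = 4.5 m.
Total vertical stress at mid-clay: σ_v = 20.5×3.4 + 16.3×1.1 = 87.63 kPa.
Pore pressure: u = 9.81×(4.5 − 1) = 34.335 kPa.
Initial effective stress: σ'_0 = σ_v − u = 87.63 − 34.335 = 53.295 kPa.
Stress increase at mid-clay by the 2:1 spreading method:
Δσ ≈ qD²/(D+z)² = 112×4.9²/(4.9+4.5)² = 30.434 kPa
Final effective stress: σ'_f = 53.295 + 30.434 = 83.729 kPa.
σ'_f = 83.729 ≤ σ'_p = 135 kPa, so the clay remains overconsolidated and only the recompression index applies:
S_c = C_r·H/(1+e₀)·log₁₀(σ'_f/σ'_0) = 0.052×2.2/2.28×log₁₀(83.729/53.295)
    = 0.050175 × 0.19619 = 0.009844 m

S_c ≈ 9.84 mm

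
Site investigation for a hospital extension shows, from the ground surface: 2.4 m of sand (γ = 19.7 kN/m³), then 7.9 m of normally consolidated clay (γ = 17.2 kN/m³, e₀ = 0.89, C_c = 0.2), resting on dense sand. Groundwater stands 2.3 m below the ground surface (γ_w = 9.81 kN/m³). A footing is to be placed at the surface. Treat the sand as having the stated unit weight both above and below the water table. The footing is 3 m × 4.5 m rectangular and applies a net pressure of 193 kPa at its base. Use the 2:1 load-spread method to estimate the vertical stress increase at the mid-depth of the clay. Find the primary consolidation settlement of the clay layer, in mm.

S_c ≈ 106 mm

Mid-depth of clay below the ground surface: z = 2.4 + 7.9/2 = 6.35 m.
Total vertical stress at mid-clay: σ_v = 19.7×2.4 + 17.2×3.95 = 115.22 kPa.
Pore pressure: u = 9.81×(6.35 − 2.3) = 39.73 kPa.
Initial effective stress: σ'_0 = σ_v − u = 115.22 − 39.73 = 75.49 kPa.
Stress increase at mid-clay by the 2:1 spreading method:
Δσ = qBL/((B+z)(L+z)) = 193×3×4.5/((3+6.35)(4.5+6.35)) = 25.683 kPa
Final effective stress: σ'_f = σ'_0 + Δσ = 75.49 + 25.683 = 101.17 kPa.
Normally consolidated clay, so the full stress increment lies on the virgin compression line:
S_c = C_c·H/(1+e₀)·log₁₀(σ'_f/σ'_0) = 0.2×7.9/(1+0.89)×log₁₀(101.17/75.49)
    = 0.83598 × 0.12716 = 0.1063 m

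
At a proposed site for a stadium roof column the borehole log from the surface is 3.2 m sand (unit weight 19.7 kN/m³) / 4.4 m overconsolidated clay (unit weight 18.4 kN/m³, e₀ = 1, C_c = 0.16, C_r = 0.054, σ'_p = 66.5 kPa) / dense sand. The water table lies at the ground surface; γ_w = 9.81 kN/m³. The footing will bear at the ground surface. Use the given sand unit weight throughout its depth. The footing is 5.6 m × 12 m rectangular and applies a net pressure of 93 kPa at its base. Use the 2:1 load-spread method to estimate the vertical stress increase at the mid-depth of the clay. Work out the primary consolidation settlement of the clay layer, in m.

S_c ≈ 0.0484 m

Mid-depth of clay below the ground surface: z = 3.2 + 4.4/2 = 5.4 m.
Total vertical stress at mid-clay: σ_v = 19.7×3.2 + 18.4×2.2 = 103.52 kPa.
Pore pressure: u = 9.81×(5.4 − 0) = 52.974 kPa.
Initial effective stress: σ'_0 = σ_v − u = 103.52 − 52.974 = 50.546 kPa.
Stress increase at mid-clay by the 2:1 spreading method:
Δσ = qBL/((B+z)(L+z)) = 93×5.6×12/((5.6+5.4)(12+5.4)) = 32.652 kPa
Final effective stress: σ'_f = 50.546 + 32.652 = 83.198 kPa.
σ'_f = 83.198 > σ'_p = 66.5 kPa, so the stress path crosses the preconsolidation pressure — recompression up to σ'_p, then virgin compression beyond:
S_c = H/(1+e₀)·[C_r·log₁₀(σ'_p/σ'_0) + C_c·log₁₀(σ'_f/σ'_p)]
    = 4.4/2 × [0.054×log₁₀(66.5/50.546) + 0.16×log₁₀(83.198/66.5)]
    = 2.2 × [0.0064333 + 0.015567] = 0.0484 m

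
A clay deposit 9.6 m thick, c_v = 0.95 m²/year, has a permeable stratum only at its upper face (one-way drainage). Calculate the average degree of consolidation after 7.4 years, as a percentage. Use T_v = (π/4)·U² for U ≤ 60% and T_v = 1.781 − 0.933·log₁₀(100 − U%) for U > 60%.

Drainage path length: H_d = H = 9.6 m (single drainage).
T_v = c_v·t/H_d² = 0.95×7.4/9.6² = 0.07628.
T_v = 0.07628 corresponds to the U ≤ 60% branch:
U = √(4T_v/π) = 0.3116

U ≈ 31.2 %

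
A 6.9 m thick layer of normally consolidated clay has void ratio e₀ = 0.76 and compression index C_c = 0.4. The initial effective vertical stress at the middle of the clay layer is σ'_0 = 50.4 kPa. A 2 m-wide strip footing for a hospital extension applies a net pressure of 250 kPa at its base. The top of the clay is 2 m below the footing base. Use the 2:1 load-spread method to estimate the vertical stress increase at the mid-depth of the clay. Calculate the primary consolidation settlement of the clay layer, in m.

Mid-depth of clay below the footing base: z = 2 + 6.9/2 = 5.45 m.
Stress increase at mid-clay by the 2:1 spreading method:
Δσ = qB/(B+z) = 250×2/(2+5.45) = 67.114 kPa
Final effective stress: σ'_f = σ'_0 + Δσ = 50.4 + 67.114 = 117.51 kPa.
Normally consolidated clay, so the full stress increment lies on the virgin compression line:
S_c = C_c·H/(1+e₀)·log₁₀(σ'_f/σ'_0) = 0.4×6.9/(1+0.76)×log₁₀(117.51/50.4)
    = 1.5682 × 0.36764 = 0.5765 m

S_c ≈ 0.577 m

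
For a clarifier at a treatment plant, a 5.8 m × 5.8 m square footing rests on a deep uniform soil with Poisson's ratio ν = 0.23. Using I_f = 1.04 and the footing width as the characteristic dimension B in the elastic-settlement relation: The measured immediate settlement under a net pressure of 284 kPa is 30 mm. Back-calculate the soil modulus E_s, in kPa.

S_e = q·B·(1−ν²)/E_s · I_f  ⇒  E_s = q·B·(1−ν²)·I_f / S_e.
E_s = 284 × 5.8 × 0.9471 × 1.04 / 0.03 = 54080 kPa

E_s ≈ 54100 kPa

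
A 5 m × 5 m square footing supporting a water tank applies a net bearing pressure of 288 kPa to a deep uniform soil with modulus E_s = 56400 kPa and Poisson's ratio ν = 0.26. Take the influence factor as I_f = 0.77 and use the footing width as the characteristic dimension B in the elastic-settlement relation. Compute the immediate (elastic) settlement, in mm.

S_e ≈ 18.3 mm

Immediate (elastic) settlement: S_e = q·B·(1−ν²)/E_s · I_f.
S_e = 288 × 5 × (1 − 0.26²) / 56400 × 0.77
    = 288 × 5 × 0.9324 / 56400 × 0.77
    = 0.01833 m = 18.33 mm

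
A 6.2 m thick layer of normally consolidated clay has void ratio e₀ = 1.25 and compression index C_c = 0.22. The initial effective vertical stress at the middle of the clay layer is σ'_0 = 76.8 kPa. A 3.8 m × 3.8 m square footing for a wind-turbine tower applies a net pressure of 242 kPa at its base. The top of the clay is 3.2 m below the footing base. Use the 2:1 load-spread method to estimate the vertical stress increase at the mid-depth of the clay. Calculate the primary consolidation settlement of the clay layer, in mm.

S_c ≈ 97.1 mm

Mid-depth of clay below the footing base: z = 3.2 + 6.2/2 = 6.3 m.
Stress increase at mid-clay by the 2:1 spreading method:
Δσ = qBL/((B+z)(L+z)) = 242×3.8×3.8/((3.8+6.3)(3.8+6.3)) = 34.256 kPa
Final effective stress: σ'_f = σ'_0 + Δσ = 76.8 + 34.256 = 111.06 kPa.
Normally consolidated clay, so the full stress increment lies on the virgin compression line:
S_c = C_c·H/(1+e₀)·log₁₀(σ'_f/σ'_0) = 0.22×6.2/(1+1.25)×log₁₀(111.06/76.8)
    = 0.60622 × 0.1602 = 0.09712 m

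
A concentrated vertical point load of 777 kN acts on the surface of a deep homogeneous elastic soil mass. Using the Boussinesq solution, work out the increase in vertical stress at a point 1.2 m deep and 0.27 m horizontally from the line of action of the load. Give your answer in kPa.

Boussinesq vertical stress below a point load on an elastic half-space:
Δσ_z = 3P/(2πz²) · [1 + (r/z)²]^(−5/2)
r/z = 0.27/1.2 = 0.225; [1+(r/z)²]^(−5/2) = 0.88385.
Δσ_z = 3×777/(2π×1.2²) × 0.88385 = 257.63 × 0.88385 = 227.7 kPa

Δσ_z ≈ 228 kPa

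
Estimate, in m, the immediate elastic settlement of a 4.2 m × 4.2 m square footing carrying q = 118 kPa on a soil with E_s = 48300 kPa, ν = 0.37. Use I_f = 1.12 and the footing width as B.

S_e ≈ 0.00992 m

Immediate (elastic) settlement: S_e = q·B·(1−ν²)/E_s · I_f.
S_e = 118 × 4.2 × (1 − 0.37²) / 48300 × 1.12
    = 118 × 4.2 × 0.8631 / 48300 × 1.12
    = 0.009919 m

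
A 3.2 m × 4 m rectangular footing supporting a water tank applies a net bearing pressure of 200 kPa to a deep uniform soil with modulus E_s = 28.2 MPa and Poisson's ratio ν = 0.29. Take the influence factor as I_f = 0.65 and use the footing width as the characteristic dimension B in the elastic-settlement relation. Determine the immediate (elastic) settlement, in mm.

Immediate (elastic) settlement: S_e = q·B·(1−ν²)/E_s · I_f.
E_s = 28.2 MPa = 28200 kPa.
S_e = 200 × 3.2 × (1 − 0.29²) / 28200 × 0.65
    = 200 × 3.2 × 0.9159 / 28200 × 0.65
    = 0.01351 m = 13.51 mm

S_e ≈ 13.5 mm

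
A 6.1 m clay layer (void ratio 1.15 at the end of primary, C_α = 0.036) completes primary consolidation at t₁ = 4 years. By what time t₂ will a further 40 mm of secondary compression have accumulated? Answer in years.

S_s = C_α·H/(1+e_p)·log₁₀(t₂/t₁) ⇒ log₁₀(t₂/t₁) = S_s·(1+e_p)/(C_α·H).
log₁₀(t₂/t₁) = 0.04 × (1+1.15) / (0.036×6.1) = 0.3916
t₂ = t₁ × 10^0.3916 = 4 × 2.464 = 9.856 years

t₂ ≈ 9.86 years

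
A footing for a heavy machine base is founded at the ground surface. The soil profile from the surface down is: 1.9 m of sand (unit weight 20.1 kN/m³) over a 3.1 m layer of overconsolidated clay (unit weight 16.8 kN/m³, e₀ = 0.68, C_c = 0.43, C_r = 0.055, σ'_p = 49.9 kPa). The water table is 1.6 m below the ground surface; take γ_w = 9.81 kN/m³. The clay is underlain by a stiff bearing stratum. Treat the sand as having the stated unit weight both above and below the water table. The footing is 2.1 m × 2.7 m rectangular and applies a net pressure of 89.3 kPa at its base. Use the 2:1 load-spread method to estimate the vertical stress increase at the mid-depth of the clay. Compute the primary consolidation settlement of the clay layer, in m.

Mid-depth of clay below the ground surface: z = 1.9 + 3.1/2 = 3.45 m.
Total vertical stress at mid-clay: σ_v = 20.1×1.9 + 16.8×1.55 = 64.23 kPa.
Pore pressure: u = 9.81×(3.45 − 1.6) = 18.149 kPa.
Initial effective stress: σ'_0 = σ_v − u = 64.23 − 18.149 = 46.081 kPa.
Stress increase at mid-clay by the 2:1 spreading method:
Δσ = qBL/((B+z)(L+z)) = 89.3×2.1×2.7/((2.1+3.45)(2.7+3.45)) = 14.834 kPa
Final effective stress: σ'_f = 46.081 + 14.834 = 60.915 kPa.
σ'_f = 60.915 > σ'_p = 49.9 kPa, so the stress path crosses the preconsolidation pressure — recompression up to σ'_p, then virgin compression beyond:
S_c = H/(1+e₀)·[C_r·log₁₀(σ'_p/σ'_0) + C_c·log₁₀(σ'_f/σ'_p)]
    = 3.1/1.68 × [0.055×log₁₀(49.9/46.081) + 0.43×log₁₀(60.915/49.9)]
    = 1.8452 × [0.0019018 + 0.037248] = 0.07224 m

S_c ≈ 0.0722 m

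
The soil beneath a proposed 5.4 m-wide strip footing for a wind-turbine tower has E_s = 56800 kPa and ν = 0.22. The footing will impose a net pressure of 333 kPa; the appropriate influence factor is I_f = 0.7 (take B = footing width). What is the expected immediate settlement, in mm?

Immediate (elastic) settlement: S_e = q·B·(1−ν²)/E_s · I_f.
S_e = 333 × 5.4 × (1 − 0.22²) / 56800 × 0.7
    = 333 × 5.4 × 0.9516 / 56800 × 0.7
    = 0.02109 m = 21.09 mm

S_e ≈ 21.1 mm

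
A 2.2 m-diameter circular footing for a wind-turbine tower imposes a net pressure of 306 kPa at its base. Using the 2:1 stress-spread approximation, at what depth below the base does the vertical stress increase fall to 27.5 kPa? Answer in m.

2:1 spreading — at depth z the loaded area has grown by z in each plan dimension:
qD²/(D+z)² = Δσ_z ⇒ z = D(√(q/Δσ_z) − 1) = 2.2×(√(306/27.5) − 1) = 5.139 m

z ≈ 5.14 m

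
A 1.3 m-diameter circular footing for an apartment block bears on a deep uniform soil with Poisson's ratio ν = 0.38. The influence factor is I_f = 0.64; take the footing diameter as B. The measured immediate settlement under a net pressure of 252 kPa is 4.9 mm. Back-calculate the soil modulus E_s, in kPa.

S_e = q·B·(1−ν²)/E_s · I_f  ⇒  E_s = q·B·(1−ν²)·I_f / S_e.
E_s = 252 × 1.3 × 0.8556 × 0.64 / 0.0049 = 36610 kPa

E_s ≈ 36600 kPa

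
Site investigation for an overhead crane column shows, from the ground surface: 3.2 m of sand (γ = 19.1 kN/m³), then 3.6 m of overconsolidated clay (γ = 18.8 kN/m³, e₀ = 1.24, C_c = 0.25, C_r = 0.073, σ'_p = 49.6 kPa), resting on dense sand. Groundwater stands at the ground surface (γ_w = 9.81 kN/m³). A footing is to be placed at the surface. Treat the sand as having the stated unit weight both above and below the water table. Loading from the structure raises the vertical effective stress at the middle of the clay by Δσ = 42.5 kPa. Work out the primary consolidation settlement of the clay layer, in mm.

Mid-depth of clay below the ground surface: z = 3.2 + 3.6/2 = 5 m.
Total vertical stress at mid-clay: σ_v = 19.1×3.2 + 18.8×1.8 = 94.96 kPa.
Pore pressure: u = 9.81×(5 − 0) = 49.05 kPa.
Initial effective stress: σ'_0 = σ_v − u = 94.96 − 49.05 = 45.91 kPa.
Final effective stress: σ'_f = 45.91 + 42.5 = 88.41 kPa.
σ'_f = 88.41 > σ'_p = 49.6 kPa, so the stress path crosses the preconsolidation pressure — recompression up to σ'_p, then virgin compression beyond:
S_c = H/(1+e₀)·[C_r·log₁₀(σ'_p/σ'_0) + C_c·log₁₀(σ'_f/σ'_p)]
    = 3.6/2.24 × [0.073×log₁₀(49.6/45.91) + 0.25×log₁₀(88.41/49.6)]
    = 1.6071 × [0.0024509 + 0.062755] = 0.1048 m

S_c ≈ 105 mm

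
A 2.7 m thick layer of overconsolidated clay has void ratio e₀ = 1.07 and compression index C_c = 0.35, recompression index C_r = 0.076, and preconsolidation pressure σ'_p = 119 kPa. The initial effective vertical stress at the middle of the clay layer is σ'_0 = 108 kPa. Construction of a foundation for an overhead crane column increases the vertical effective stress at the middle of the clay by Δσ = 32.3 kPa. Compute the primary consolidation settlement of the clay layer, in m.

S_c ≈ 0.0368 m

Final effective stress: σ'_f = 108 + 32.3 = 140.3 kPa.
σ'_f = 140.3 > σ'_p = 119 kPa, so the stress path crosses the preconsolidation pressure — recompression up to σ'_p, then virgin compression beyond:
S_c = H/(1+e₀)·[C_r·log₁₀(σ'_p/σ'_0) + C_c·log₁₀(σ'_f/σ'_p)]
    = 2.7/2.07 × [0.076×log₁₀(119/108) + 0.35×log₁₀(140.3/119)]
    = 1.3043 × [0.0032014 + 0.025029] = 0.03682 m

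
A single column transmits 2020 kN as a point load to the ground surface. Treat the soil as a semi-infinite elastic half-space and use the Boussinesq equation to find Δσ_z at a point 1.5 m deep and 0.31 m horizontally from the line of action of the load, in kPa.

Boussinesq vertical stress below a point load on an elastic half-space:
Δσ_z = 3P/(2πz²) · [1 + (r/z)²]^(−5/2)
r/z = 0.31/1.5 = 0.20667; [1+(r/z)²]^(−5/2) = 0.90072.
Δσ_z = 3×2020/(2π×1.5²) × 0.90072 = 428.66 × 0.90072 = 386.1 kPa

Δσ_z ≈ 386 kPa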